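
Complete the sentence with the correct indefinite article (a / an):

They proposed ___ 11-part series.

an

The indefinite article is chosen by the initial *sound* of the following word, not its spelling.
The number *11* is spoken "eleven", beginning with /ɪˈlɛvən/ — a vowel sound.
So the article is *an*: They proposed an 11-part series.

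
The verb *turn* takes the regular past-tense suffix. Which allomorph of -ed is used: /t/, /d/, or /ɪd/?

The stem *turn* ends in a voiced sound other than /d/.
The -ed suffix is realized as /ɪd/ after /t, d/; as /t/ after other voiceless consonants; and as /d/ after other voiced sounds.
So -ed on *turn* is pronounced /d/.

/d/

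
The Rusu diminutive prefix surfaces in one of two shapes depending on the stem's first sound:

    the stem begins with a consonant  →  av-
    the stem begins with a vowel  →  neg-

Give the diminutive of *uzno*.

*uzno*: first sound = /u/, a vowel → neg- → *neguzno*.

neguzno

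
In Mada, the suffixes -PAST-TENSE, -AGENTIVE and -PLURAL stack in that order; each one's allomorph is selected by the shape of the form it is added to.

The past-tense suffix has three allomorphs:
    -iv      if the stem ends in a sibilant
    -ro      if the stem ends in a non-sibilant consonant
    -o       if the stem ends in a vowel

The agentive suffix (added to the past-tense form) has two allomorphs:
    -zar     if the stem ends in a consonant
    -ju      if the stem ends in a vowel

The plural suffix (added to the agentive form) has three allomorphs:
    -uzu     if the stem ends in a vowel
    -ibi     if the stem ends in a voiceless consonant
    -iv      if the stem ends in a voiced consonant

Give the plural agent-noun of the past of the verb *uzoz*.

uzozivzariv

Since the final sound of *uzoz* is /z/ (a sibilant), it takes -iv, giving *uzoziv*.
The past-tense form *uzoziv* — final sound /v/ (a consonant) → -zar → *uzozivzar*.
The final sound of the agentive form *uzozivzar* is /r/, which is a voiced consonant, so the plural suffix is -iv, giving *uzozivzariv*.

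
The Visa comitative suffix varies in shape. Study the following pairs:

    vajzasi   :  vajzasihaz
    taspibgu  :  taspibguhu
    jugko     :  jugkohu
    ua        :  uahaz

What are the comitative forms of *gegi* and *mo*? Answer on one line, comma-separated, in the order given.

The pattern is rounding harmony: -hu when the last vowel of the stem is a rounded vowel (*taspibgu*, *jugko*); -haz when the last vowel of the stem is an unrounded vowel (*vajzasi*, *ua*).
The last vowel of *gegi* is /i/, which is an unrounded vowel, so the suffix is -haz, giving *gegihaz*.
*mo* — last vowel /o/ (a rounded vowel) → -hu → *mohu*.

gegihaz, mohu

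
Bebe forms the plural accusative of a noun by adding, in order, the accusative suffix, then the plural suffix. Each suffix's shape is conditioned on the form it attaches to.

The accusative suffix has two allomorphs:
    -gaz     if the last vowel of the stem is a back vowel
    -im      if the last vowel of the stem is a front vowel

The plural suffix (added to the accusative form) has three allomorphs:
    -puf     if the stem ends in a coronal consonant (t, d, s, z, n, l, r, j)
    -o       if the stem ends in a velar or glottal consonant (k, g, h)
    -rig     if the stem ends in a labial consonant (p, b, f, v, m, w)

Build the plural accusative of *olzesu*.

*olzesu*: last vowel = /u/, a back vowel → -gaz → *olzesugaz*.
Since the final consonant of the accusative form *olzesugaz* is /z/ (coronal), it takes -puf, giving *olzesugazpuf*.

olzesugazpuf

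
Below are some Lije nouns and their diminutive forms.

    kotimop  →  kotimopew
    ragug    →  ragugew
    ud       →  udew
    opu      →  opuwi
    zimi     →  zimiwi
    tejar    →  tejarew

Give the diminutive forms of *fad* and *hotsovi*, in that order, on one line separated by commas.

fadew, hotsoviwi

The suffix is conditioned by the final sound: -ew when the stem ends in a consonant (*kotimop*, *ragug*, *ud*, *tejar*); -wi when the stem ends in a vowel (*opu*, *zimi*).
Since the final sound of *fad* is /d/ (a consonant), it takes -ew, giving *fadew*.
*hotsovi*: final sound = /i/, a vowel → -wi → *hotsoviwi*.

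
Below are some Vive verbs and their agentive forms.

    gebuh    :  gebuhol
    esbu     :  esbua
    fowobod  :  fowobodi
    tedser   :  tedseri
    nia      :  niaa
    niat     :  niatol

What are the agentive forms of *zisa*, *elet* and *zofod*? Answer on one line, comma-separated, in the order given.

The pattern is voicing of the final sound: -ol when the stem ends in a voiceless consonant (*gebuh*, *niat*); -i when the stem ends in a voiced consonant (*fowobod*, *tedser*); -a when the stem ends in a vowel (*esbu*, *nia*).
*zisa* — final sound /a/ (a vowel) → -a → *zisaa*.
Since the final sound of *elet* is /t/ (a voiceless consonant), it takes -ol, giving *eletol*.
*zofod* — final sound /d/ (a voiced consonant) → -i → *zofodi*.

zisaa, eletol, zofodi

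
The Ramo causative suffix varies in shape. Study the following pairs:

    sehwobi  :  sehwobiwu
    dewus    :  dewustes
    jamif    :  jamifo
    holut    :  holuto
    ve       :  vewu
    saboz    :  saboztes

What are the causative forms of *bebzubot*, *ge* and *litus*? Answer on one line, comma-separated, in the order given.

The alternation tracks the final sound of the stem — -tes when the stem ends in a sibilant (*dewus*, *saboz*); -o when the stem ends in a non-sibilant consonant (*jamif*, *holut*); -wu when the stem ends in a vowel (*sehwobi*, *ve*).
*bebzubot* — final sound /t/ (a non-sibilant consonant) → -o → *bebzuboto*.
*ge* — final sound /e/ (a vowel) → -wu → *gewu*.
*litus* — final sound /s/ (a sibilant) → -tes → *litustes*.

bebzuboto, gewu, litustes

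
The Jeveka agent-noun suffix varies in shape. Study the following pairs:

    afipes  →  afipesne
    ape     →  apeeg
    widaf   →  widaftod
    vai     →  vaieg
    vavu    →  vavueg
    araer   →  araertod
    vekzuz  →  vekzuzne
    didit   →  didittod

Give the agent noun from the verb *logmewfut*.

The suffix is conditioned by the final sound: -ne when the stem ends in a sibilant (*afipes*, *vekzuz*); -tod when the stem ends in a non-sibilant consonant (*widaf*, *araer*, *didit*); -eg when the stem ends in a vowel (*ape*, *vai*, *vavu*).
The final sound of *logmewfut* is /t/, which is a non-sibilant consonant, so the suffix is -tod, giving *logmewfuttod*.

logmewfuttod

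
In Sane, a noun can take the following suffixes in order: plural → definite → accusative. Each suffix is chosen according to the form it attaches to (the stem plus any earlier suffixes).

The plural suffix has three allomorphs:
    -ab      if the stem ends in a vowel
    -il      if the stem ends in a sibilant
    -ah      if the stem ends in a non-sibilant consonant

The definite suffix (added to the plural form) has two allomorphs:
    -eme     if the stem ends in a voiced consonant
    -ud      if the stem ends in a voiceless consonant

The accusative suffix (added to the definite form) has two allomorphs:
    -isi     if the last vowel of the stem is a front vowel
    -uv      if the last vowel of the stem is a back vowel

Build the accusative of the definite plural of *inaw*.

Since the final sound of *inaw* is /w/ (a non-sibilant consonant), it takes -ah, giving *inawah*.
The final consonant of the plural form *inawah* is /h/, which is voiceless, so the definite suffix is -ud, giving *inawahud*.
The last vowel of the definite form *inawahud* is /u/, which is a back vowel, so the accusative suffix is -uv, giving *inawahuduv*.

inawahuduv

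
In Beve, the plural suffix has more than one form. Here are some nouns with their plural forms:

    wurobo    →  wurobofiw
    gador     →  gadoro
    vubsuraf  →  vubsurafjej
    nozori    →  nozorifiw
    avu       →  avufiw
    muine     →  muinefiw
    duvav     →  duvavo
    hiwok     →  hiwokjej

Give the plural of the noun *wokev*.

The pattern is voicing of the final sound: -jej when the stem ends in a voiceless consonant (*vubsuraf*, *hiwok*); -o when the stem ends in a voiced consonant (*gador*, *duvav*); -fiw when the stem ends in a vowel (*wurobo*, *nozori*, *avu*, *muine*).
*wokev*: final sound = /v/, a voiced consonant → -o → *wokevo*.

wokevo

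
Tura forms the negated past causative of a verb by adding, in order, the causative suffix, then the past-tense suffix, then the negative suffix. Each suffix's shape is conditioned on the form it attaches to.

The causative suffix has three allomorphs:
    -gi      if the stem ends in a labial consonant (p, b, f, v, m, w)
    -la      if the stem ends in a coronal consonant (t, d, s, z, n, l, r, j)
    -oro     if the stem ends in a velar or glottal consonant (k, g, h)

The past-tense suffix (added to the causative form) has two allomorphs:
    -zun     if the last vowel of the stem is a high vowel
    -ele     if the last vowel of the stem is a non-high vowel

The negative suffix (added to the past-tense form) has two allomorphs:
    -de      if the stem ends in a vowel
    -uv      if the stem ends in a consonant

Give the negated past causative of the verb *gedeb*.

The final consonant of *gedeb* is /b/, which is labial, so the causative suffix is -gi, giving *gedebgi*.
The causative form *gedebgi*: last vowel = /i/, a high vowel → -zun → *gedebgizun*.
The past-tense form *gedebgizun*: final sound = /n/, a consonant → -uv → *gedebgizunuv*.

gedebgizunuv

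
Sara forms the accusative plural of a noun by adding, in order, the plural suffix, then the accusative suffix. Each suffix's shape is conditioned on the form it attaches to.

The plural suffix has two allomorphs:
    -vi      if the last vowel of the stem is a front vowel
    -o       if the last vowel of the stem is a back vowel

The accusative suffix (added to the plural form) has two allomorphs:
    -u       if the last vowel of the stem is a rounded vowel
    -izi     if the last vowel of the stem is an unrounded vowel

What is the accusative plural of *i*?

*i*: last vowel = /i/, a front vowel → -vi → *ivi*.
Since the last vowel of the plural form *ivi* is /i/ (an unrounded vowel), it takes -izi, giving *iviizi*.

iviizi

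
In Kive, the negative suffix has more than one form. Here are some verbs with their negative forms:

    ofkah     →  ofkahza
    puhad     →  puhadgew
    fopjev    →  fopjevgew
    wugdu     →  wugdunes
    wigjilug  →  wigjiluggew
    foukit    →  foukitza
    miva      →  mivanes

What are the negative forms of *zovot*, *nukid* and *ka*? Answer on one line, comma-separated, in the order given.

Looking at the final sound of each stem: -za when the stem ends in a voiceless consonant (*ofkah*, *foukit*); -gew when the stem ends in a voiced consonant (*puhad*, *fopjev*, *wigjilug*); -nes when the stem ends in a vowel (*wugdu*, *miva*).
*zovot*: final sound = /t/, a voiceless consonant → -za → *zovotza*.
*nukid*: final sound = /d/, a voiced consonant → -gew → *nukidgew*.
Since the final sound of *ka* is /a/ (a vowel), it takes -nes, giving *kanes*.

zovotza, nukidgew, kanes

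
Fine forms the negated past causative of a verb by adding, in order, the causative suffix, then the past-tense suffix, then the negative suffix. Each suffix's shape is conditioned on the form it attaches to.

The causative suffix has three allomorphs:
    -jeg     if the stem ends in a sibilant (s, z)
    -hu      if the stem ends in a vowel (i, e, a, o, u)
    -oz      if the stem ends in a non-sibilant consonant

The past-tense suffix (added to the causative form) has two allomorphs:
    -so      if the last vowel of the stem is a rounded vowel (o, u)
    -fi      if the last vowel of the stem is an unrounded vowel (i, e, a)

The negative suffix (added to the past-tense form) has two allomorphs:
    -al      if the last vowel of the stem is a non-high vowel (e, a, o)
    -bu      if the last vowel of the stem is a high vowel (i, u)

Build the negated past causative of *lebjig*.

*lebjig* — final sound /g/ (a non-sibilant consonant) → -oz → *lebjigoz*.
Since the last vowel of the causative form *lebjigoz* is /o/ (a rounded vowel), it takes -so, giving *lebjigozso*.
Since the last vowel of the past-tense form *lebjigozso* is /o/ (a non-high vowel), it takes -al, giving *lebjigozsoal*.

lebjigozsoal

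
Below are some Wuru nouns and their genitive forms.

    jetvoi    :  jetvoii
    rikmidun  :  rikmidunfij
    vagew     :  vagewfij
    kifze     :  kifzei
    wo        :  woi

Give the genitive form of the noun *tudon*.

The pattern is consonant vs. vowel: -fij when the stem ends in a consonant (*rikmidun*, *vagew*); -i when the stem ends in a vowel (*jetvoi*, *kifze*, *wo*).
The final sound of *tudon* is /n/, which is a consonant, so the suffix is -fij, giving *tudonfij*.

tudonfij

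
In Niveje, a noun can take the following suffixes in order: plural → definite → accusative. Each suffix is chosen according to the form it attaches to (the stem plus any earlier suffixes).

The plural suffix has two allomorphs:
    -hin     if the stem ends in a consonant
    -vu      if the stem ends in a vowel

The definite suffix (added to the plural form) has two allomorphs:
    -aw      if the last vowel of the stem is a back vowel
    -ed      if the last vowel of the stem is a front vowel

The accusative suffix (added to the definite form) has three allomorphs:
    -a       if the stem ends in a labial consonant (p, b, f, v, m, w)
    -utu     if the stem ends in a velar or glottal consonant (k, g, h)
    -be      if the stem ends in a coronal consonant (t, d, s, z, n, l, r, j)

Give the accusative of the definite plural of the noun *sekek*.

sekekhinedbe

*sekek* — final sound /k/ (a consonant) → -hin → *sekekhin*.
The plural form *sekekhin* — last vowel /i/ (a front vowel) → -ed → *sekekhined*.
The definite form *sekekhined*: final consonant = /d/, coronal → -be → *sekekhinedbe*.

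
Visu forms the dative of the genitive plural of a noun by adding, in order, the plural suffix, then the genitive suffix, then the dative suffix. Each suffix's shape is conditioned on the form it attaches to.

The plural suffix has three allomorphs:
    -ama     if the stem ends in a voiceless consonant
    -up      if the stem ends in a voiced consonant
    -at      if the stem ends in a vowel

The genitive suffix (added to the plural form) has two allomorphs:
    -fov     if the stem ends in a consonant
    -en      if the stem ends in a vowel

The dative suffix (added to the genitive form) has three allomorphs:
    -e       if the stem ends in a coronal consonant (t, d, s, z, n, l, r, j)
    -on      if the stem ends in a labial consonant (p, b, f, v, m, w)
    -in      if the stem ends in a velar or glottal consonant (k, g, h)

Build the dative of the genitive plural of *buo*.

*buo* — final sound /o/ (a vowel) → -at → *buoat*.
Since the final sound of the plural form *buoat* is /t/ (a consonant), it takes -fov, giving *buoatfov*.
The genitive form *buoatfov*: final consonant = /v/, labial → -on → *buoatfovon*.

buoatfovon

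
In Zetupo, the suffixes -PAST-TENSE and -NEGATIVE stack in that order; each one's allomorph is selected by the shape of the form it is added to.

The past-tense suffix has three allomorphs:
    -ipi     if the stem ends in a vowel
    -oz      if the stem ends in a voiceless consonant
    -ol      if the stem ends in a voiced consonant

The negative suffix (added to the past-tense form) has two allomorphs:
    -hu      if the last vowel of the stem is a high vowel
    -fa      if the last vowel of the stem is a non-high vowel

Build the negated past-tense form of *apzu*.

*apzu*: final sound = /u/, a vowel → -ipi → *apzuipi*.
The past-tense form *apzuipi*: last vowel = /i/, a high vowel → -hu → *apzuipihu*.

apzuipihu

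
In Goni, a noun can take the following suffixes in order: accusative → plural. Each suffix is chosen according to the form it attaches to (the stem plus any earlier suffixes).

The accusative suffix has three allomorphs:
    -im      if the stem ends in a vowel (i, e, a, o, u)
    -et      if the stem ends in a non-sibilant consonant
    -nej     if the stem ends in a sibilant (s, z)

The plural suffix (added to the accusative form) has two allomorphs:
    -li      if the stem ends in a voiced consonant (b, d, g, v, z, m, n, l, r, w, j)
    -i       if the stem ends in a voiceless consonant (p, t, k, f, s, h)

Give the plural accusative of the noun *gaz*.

gaznejli

Since the final sound of *gaz* is /z/ (a sibilant), it takes -nej, giving *gaznej*.
The accusative form *gaznej* — final consonant /j/ (voiced) → -li → *gaznejli*.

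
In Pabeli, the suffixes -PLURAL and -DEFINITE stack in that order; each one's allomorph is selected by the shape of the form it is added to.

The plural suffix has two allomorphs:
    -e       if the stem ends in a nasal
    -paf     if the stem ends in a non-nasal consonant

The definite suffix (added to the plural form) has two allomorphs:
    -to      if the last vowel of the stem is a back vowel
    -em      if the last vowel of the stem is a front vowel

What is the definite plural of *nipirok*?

nipirokpafto

*nipirok* — final consonant /k/ (non-nasal) → -paf → *nipirokpaf*.
The last vowel of the plural form *nipirokpaf* is /a/, which is a back vowel, so the definite suffix is -to, giving *nipirokpafto*.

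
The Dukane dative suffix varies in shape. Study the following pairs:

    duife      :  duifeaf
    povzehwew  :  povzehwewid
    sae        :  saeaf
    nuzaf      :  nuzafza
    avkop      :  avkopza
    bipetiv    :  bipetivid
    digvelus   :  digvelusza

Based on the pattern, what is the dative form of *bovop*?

Looking at the final sound of each stem: -za when the stem ends in a voiceless consonant (*nuzaf*, *avkop*, *digvelus*); -id when the stem ends in a voiced consonant (*povzehwew*, *bipetiv*); -af when the stem ends in a vowel (*duife*, *sae*).
The final sound of *bovop* is /p/, which is a voiceless consonant, so the suffix is -za, giving *bovopza*.

bovopza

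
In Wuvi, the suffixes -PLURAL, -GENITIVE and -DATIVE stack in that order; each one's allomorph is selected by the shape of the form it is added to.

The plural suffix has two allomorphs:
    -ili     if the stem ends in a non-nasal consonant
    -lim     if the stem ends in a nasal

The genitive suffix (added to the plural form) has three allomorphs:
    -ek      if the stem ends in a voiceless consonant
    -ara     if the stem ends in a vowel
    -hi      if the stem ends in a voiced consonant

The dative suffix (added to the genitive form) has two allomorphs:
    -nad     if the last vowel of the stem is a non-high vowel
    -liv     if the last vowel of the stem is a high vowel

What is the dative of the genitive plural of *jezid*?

*jezid* — final consonant /d/ (non-nasal) → -ili → *jezidili*.
Since the final sound of the plural form *jezidili* is /i/ (a vowel), it takes -ara, giving *jezidiliara*.
The genitive form *jezidiliara* — last vowel /a/ (a non-high vowel) → -nad → *jezidiliaranad*.

jezidiliaranad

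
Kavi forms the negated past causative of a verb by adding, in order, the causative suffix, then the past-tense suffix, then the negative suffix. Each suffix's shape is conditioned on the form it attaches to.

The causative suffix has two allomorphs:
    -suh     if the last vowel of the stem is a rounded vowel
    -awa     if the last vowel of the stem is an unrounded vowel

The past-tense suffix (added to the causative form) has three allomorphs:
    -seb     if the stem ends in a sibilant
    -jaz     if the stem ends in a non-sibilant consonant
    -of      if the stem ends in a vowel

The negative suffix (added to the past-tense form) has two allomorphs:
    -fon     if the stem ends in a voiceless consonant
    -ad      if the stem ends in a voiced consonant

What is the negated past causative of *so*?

sosuhjazad

*so* — last vowel /o/ (a rounded vowel) → -suh → *sosuh*.
The causative form *sosuh* — final sound /h/ (a non-sibilant consonant) → -jaz → *sosuhjaz*.
Since the final consonant of the past-tense form *sosuhjaz* is /z/ (voiced), it takes -ad, giving *sosuhjazad*.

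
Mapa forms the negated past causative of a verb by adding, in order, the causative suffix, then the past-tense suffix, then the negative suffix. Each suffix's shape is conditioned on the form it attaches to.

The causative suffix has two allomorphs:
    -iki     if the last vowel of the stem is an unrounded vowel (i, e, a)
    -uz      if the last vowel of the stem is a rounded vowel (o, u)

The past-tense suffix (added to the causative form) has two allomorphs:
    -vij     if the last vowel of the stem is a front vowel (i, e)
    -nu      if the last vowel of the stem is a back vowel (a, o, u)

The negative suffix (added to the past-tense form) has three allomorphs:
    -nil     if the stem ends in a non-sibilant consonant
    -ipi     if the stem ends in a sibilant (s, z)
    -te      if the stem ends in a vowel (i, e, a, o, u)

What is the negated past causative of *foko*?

*foko* — last vowel /o/ (a rounded vowel) → -uz → *fokouz*.
The last vowel of the causative form *fokouz* is /u/, which is a back vowel, so the past-tense suffix is -nu, giving *fokouznu*.
The past-tense form *fokouznu* — final sound /u/ (a vowel) → -te → *fokouznute*.

fokouznute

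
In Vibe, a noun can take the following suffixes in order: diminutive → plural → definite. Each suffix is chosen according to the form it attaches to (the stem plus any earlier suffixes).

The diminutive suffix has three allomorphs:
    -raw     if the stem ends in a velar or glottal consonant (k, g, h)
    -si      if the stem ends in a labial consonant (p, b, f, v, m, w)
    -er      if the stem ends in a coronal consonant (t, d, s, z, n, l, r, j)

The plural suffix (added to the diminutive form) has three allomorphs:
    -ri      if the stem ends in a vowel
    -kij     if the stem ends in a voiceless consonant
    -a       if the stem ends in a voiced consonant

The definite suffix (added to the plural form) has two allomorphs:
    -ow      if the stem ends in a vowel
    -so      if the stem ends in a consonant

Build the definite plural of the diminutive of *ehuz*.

ehuzeraow

*ehuz*: final consonant = /z/, coronal → -er → *ehuzer*.
The final sound of the diminutive form *ehuzer* is /r/, which is a voiced consonant, so the plural suffix is -a, giving *ehuzera*.
Since the final sound of the plural form *ehuzera* is /a/ (a vowel), it takes -ow, giving *ehuzeraow*.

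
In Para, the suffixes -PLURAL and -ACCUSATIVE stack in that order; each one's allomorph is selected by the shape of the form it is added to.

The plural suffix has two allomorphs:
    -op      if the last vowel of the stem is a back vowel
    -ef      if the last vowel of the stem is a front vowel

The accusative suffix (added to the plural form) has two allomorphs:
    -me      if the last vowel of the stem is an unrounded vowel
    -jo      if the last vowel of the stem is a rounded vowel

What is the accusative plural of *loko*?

lokoopjo

*loko*: last vowel = /o/, a back vowel → -op → *lokoop*.
Since the last vowel of the plural form *lokoop* is /o/ (a rounded vowel), it takes -jo, giving *lokoopjo*.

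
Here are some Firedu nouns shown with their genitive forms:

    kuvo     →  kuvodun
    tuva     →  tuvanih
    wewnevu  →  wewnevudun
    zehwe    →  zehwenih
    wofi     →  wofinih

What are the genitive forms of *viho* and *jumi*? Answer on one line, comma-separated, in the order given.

vihodun, juminih

The suffix is conditioned by the last vowel: -dun when the last vowel of the stem is a rounded vowel (*kuvo*, *wewnevu*); -nih when the last vowel of the stem is an unrounded vowel (*tuva*, *zehwe*, *wofi*).
*viho*: last vowel = /o/, a rounded vowel → -dun → *vihodun*.
Since the last vowel of *jumi* is /i/ (an unrounded vowel), it takes -nih, giving *juminih*.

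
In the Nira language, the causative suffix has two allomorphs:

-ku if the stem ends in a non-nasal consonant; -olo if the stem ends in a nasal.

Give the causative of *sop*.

*sop*: final consonant = /p/, non-nasal → -ku → *sopku*.

sopku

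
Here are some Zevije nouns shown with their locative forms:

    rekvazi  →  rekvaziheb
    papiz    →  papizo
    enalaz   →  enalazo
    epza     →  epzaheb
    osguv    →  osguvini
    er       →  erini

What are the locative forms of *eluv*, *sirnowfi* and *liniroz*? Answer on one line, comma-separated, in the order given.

Looking at the final sound of each stem: -o when the stem ends in a sibilant (*papiz*, *enalaz*); -ini when the stem ends in a non-sibilant consonant (*osguv*, *er*); -heb when the stem ends in a vowel (*rekvazi*, *epza*).
*eluv*: final sound = /v/, a non-sibilant consonant → -ini → *eluvini*.
*sirnowfi*: final sound = /i/, a vowel → -heb → *sirnowfiheb*.
*liniroz* — final sound /z/ (a sibilant) → -o → *linirozo*.

eluvini, sirnowfiheb, linirozo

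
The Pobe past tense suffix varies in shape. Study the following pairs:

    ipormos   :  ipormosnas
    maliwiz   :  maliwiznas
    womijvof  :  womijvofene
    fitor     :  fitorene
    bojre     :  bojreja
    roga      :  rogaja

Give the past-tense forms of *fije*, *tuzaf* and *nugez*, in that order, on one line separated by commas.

fijeja, tuzafene, nugeznas

The pattern is sibilance of the final sound: -nas when the stem ends in a sibilant (*ipormos*, *maliwiz*); -ene when the stem ends in a non-sibilant consonant (*womijvof*, *fitor*); -ja when the stem ends in a vowel (*bojre*, *roga*).
The final sound of *fije* is /e/, which is a vowel, so the suffix is -ja, giving *fijeja*.
*tuzaf*: final sound = /f/, a non-sibilant consonant → -ene → *tuzafene*.
*nugez* — final sound /z/ (a sibilant) → -nas → *nugeznas*.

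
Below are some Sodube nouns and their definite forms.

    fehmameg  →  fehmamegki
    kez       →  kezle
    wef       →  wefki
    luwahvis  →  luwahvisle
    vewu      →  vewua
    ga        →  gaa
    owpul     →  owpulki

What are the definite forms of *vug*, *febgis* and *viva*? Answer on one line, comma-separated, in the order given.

The suffix is conditioned by the final sound: -le when the stem ends in a sibilant (*kez*, *luwahvis*); -ki when the stem ends in a non-sibilant consonant (*fehmameg*, *wef*, *owpul*); -a when the stem ends in a vowel (*vewu*, *ga*).
The final sound of *vug* is /g/, which is a non-sibilant consonant, so the suffix is -ki, giving *vugki*.
*febgis*: final sound = /s/, a sibilant → -le → *febgisle*.
The final sound of *viva* is /a/, which is a vowel, so the suffix is -a, giving *vivaa*.

vugki, febgisle, vivaa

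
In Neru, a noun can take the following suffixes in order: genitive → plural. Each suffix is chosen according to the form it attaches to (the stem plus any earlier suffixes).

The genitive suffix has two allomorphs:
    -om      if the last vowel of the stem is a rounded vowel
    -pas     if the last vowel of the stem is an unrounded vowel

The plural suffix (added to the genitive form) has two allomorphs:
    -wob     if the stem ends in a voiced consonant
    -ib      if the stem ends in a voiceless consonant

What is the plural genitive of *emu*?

*emu* — last vowel /u/ (a rounded vowel) → -om → *emuom*.
The final consonant of the genitive form *emuom* is /m/, which is voiced, so the plural suffix is -wob, giving *emuomwob*.

emuomwob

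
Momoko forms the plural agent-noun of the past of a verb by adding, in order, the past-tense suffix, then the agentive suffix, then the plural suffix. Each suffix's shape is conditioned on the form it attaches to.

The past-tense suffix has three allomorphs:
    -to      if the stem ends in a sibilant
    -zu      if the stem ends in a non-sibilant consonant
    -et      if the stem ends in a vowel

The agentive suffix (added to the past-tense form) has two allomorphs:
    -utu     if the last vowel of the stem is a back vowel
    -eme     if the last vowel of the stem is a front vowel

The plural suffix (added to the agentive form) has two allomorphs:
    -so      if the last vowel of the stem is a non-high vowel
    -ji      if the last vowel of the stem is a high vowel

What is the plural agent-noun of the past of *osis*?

*osis*: final sound = /s/, a sibilant → -to → *osisto*.
The past-tense form *osisto* — last vowel /o/ (a back vowel) → -utu → *osistoutu*.
The last vowel of the agentive form *osistoutu* is /u/, which is a high vowel, so the plural suffix is -ji, giving *osistoutuji*.

osistoutuji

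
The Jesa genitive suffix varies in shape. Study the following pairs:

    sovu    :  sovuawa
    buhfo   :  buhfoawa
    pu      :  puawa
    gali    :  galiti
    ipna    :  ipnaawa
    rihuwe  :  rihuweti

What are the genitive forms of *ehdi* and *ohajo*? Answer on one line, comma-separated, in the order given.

The pattern is front/back vowel harmony: -ti when the last vowel of the stem is a front vowel (*gali*, *rihuwe*); -awa when the last vowel of the stem is a back vowel (*sovu*, *buhfo*, *pu*, *ipna*).
*ehdi*: last vowel = /i/, a front vowel → -ti → *ehditi*.
*ohajo* — last vowel /o/ (a back vowel) → -awa → *ohajoawa*.

ehditi, ohajoawa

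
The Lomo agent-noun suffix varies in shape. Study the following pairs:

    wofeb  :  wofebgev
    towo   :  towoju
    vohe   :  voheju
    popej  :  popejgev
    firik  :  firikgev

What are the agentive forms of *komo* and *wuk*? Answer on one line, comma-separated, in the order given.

komoju, wukgev

Looking at the final sound of each stem: -gev when the stem ends in a consonant (*wofeb*, *popej*, *firik*); -ju when the stem ends in a vowel (*towo*, *vohe*).
*komo* — final sound /o/ (a vowel) → -ju → *komoju*.
*wuk*: final sound = /k/, a consonant → -gev → *wukgev*.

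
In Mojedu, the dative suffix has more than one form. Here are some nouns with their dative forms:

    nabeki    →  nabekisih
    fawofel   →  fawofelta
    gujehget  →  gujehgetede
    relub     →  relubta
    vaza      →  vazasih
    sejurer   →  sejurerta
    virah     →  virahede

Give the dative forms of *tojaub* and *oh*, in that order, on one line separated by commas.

Looking at the final sound of each stem: -ede when the stem ends in a voiceless consonant (*gujehget*, *virah*); -ta when the stem ends in a voiced consonant (*fawofel*, *relub*, *sejurer*); -sih when the stem ends in a vowel (*nabeki*, *vaza*).
The final sound of *tojaub* is /b/, which is a voiced consonant, so the suffix is -ta, giving *tojaubta*.
*oh* — final sound /h/ (a voiceless consonant) → -ede → *ohede*.

tojaubta, ohede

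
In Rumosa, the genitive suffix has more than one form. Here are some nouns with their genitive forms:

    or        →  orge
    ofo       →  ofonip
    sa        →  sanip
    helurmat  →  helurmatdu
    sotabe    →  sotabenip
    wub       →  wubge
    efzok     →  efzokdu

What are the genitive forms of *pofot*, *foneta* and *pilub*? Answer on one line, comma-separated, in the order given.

pofotdu, fonetanip, pilubge

The alternation tracks the final sound of the stem — -du when the stem ends in a voiceless consonant (*helurmat*, *efzok*); -ge when the stem ends in a voiced consonant (*or*, *wub*); -nip when the stem ends in a vowel (*ofo*, *sa*, *sotabe*).
Since the final sound of *pofot* is /t/ (a voiceless consonant), it takes -du, giving *pofotdu*.
The final sound of *foneta* is /a/, which is a vowel, so the suffix is -nip, giving *fonetanip*.
The final sound of *pilub* is /b/, which is a voiced consonant, so the suffix is -ge, giving *pilubge*.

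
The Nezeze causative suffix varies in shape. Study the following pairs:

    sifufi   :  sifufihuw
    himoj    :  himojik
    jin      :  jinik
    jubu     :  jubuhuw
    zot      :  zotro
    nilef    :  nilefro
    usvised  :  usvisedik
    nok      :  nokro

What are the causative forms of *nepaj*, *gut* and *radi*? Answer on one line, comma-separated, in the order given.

The pattern is voicing of the final sound: -ro when the stem ends in a voiceless consonant (*zot*, *nilef*, *nok*); -ik when the stem ends in a voiced consonant (*himoj*, *jin*, *usvised*); -huw when the stem ends in a vowel (*sifufi*, *jubu*).
*nepaj* — final sound /j/ (a voiced consonant) → -ik → *nepajik*.
The final sound of *gut* is /t/, which is a voiceless consonant, so the suffix is -ro, giving *gutro*.
The final sound of *radi* is /i/, which is a vowel, so the suffix is -huw, giving *radihuw*.

nepajik, gutro, radihuw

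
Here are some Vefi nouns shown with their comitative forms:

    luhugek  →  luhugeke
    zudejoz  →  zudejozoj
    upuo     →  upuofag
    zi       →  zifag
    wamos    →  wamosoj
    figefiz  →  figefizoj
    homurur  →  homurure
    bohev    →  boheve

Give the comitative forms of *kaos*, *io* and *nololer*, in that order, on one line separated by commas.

Looking at the final sound of each stem: -oj when the stem ends in a sibilant (*zudejoz*, *wamos*, *figefiz*); -e when the stem ends in a non-sibilant consonant (*luhugek*, *homurur*, *bohev*); -fag when the stem ends in a vowel (*upuo*, *zi*).
*kaos*: final sound = /s/, a sibilant → -oj → *kaosoj*.
The final sound of *io* is /o/, which is a vowel, so the suffix is -fag, giving *iofag*.
*nololer* — final sound /r/ (a non-sibilant consonant) → -e → *nololere*.

kaosoj, iofag, nololere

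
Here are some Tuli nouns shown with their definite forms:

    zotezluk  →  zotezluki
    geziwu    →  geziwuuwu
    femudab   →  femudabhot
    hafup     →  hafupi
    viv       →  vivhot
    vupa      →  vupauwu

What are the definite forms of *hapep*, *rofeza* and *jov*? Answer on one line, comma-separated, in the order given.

hapepi, rofezauwu, jovhot

The suffix is conditioned by the final sound: -i when the stem ends in a voiceless consonant (*zotezluk*, *hafup*); -hot when the stem ends in a voiced consonant (*femudab*, *viv*); -uwu when the stem ends in a vowel (*geziwu*, *vupa*).
*hapep* — final sound /p/ (a voiceless consonant) → -i → *hapepi*.
*rofeza*: final sound = /a/, a vowel → -uwu → *rofezauwu*.
*jov* — final sound /v/ (a voiced consonant) → -hot → *jovhot*.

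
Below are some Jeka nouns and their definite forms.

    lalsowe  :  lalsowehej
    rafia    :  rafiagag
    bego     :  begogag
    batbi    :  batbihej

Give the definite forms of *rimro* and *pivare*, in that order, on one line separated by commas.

rimrogag, pivarehej

The pattern is front/back vowel harmony: -hej when the last vowel of the stem is a front vowel (*lalsowe*, *batbi*); -gag when the last vowel of the stem is a back vowel (*rafia*, *bego*).
*rimro*: last vowel = /o/, a back vowel → -gag → *rimrogag*.
*pivare*: last vowel = /e/, a front vowel → -hej → *pivarehej*.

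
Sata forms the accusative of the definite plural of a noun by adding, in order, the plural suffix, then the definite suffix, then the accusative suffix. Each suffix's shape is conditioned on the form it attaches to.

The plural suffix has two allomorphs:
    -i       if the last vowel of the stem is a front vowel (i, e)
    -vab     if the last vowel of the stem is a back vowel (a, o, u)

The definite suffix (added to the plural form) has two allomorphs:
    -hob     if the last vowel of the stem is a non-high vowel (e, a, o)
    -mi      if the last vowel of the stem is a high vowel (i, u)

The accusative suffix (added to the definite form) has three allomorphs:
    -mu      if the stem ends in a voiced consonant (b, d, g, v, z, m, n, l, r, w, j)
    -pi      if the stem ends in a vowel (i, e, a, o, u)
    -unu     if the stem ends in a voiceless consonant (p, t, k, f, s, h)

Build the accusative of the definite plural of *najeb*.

najebimipi

Since the last vowel of *najeb* is /e/ (a front vowel), it takes -i, giving *najebi*.
The last vowel of the plural form *najebi* is /i/, which is a high vowel, so the definite suffix is -mi, giving *najebimi*.
The definite form *najebimi*: final sound = /i/, a vowel → -pi → *najebimipi*.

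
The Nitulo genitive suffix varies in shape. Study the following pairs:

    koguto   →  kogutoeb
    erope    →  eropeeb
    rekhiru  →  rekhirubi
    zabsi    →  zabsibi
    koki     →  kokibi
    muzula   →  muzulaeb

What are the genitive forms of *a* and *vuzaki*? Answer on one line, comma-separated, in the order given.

aeb, vuzakibi

The alternation tracks the last vowel of the stem — -bi when the last vowel of the stem is a high vowel (*rekhiru*, *zabsi*, *koki*); -eb when the last vowel of the stem is a non-high vowel (*koguto*, *erope*, *muzula*).
*a* — last vowel /a/ (a non-high vowel) → -eb → *aeb*.
Since the last vowel of *vuzaki* is /i/ (a high vowel), it takes -bi, giving *vuzakibi*.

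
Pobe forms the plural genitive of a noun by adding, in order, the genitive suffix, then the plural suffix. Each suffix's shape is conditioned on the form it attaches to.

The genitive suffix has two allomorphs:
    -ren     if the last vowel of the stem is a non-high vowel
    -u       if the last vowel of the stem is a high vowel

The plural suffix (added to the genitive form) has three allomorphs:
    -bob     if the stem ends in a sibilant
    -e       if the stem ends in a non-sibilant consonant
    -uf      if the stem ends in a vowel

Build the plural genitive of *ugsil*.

*ugsil* — last vowel /i/ (a high vowel) → -u → *ugsilu*.
The genitive form *ugsilu*: final sound = /u/, a vowel → -uf → *ugsiluuf*.

ugsiluuf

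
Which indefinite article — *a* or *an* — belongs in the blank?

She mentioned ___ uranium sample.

The indefinite article is chosen by the initial *sound* of the following word, not its spelling.
*uranium* begins with the sound /jʊ/ (u pronounced /jʊ/) — a consonant sound.
So the article is *a*: She mentioned a uranium sample.

a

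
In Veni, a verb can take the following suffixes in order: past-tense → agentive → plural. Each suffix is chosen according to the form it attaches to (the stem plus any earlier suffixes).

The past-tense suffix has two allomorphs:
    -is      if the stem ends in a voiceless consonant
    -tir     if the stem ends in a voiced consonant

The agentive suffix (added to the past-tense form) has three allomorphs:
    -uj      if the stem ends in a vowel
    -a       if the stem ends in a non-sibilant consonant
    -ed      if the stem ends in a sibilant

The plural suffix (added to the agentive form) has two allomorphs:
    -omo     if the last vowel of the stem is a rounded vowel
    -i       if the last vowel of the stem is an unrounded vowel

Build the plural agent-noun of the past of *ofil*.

*ofil*: final consonant = /l/, voiced → -tir → *ofiltir*.
Since the final sound of the past-tense form *ofiltir* is /r/ (a non-sibilant consonant), it takes -a, giving *ofiltira*.
Since the last vowel of the agentive form *ofiltira* is /a/ (an unrounded vowel), it takes -i, giving *ofiltirai*.

ofiltirai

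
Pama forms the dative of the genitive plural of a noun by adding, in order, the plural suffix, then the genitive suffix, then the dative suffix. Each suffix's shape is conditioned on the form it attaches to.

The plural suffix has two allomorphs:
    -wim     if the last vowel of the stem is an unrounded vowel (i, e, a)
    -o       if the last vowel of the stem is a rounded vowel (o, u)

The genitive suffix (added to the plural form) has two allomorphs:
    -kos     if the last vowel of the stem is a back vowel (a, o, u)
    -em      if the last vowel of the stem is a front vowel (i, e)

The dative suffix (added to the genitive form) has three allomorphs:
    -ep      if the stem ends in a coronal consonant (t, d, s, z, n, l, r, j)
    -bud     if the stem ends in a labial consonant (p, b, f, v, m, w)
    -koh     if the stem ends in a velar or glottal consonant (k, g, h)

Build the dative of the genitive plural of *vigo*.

vigookosep

*vigo* — last vowel /o/ (a rounded vowel) → -o → *vigoo*.
The plural form *vigoo*: last vowel = /o/, a back vowel → -kos → *vigookos*.
The genitive form *vigookos* — final consonant /s/ (coronal) → -ep → *vigookosep*.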